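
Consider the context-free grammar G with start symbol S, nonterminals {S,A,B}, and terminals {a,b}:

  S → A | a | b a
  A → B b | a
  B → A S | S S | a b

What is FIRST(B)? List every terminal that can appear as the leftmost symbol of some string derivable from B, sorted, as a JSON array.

FIRST iteration:
pass 1:
  A via A→a: +{a}
  B via B→A S: +{a}
  S via S→A: +{a}
  S via S→b a: +{b}
  FIRST(S)={a,b}  FIRST(A)={a}  FIRST(B)={a}
pass 2:
  B via B→S S: +{b}
  FIRST(S)={a,b}  FIRST(A)={a}  FIRST(B)={a,b}
pass 3:
  A via A→B b: +{b}
  FIRST(S)={a,b}  FIRST(A)={a,b}  FIRST(B)={a,b}
pass 4: (stable)
  FIRST(S)={a,b}  FIRST(A)={a,b}  FIRST(B)={a,b}

FIRST(B) = ["a", "b"]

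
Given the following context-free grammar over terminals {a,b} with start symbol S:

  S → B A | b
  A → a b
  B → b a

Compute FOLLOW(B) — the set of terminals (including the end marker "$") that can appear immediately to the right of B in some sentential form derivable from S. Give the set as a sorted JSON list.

Compute FIRST by fixpoint:
[1]
  A via A→a b: +{a}
  B via B→b a: +{b}
  S via S→B A: +{b}
  S: {b}  A: {a}  B: {b}
[2] — fixpoint
  S: {b}  A: {a}  B: {b}

Compute FOLLOW by fixpoint:
FOLLOW(S) := {$}
iter 1:
  S→B A: FOLLOW(B) ⊇ FIRST(A) = {a}; new: +{a}
  S→B A: FOLLOW(A) ⊇ FOLLOW(S) ⊇ {$}; new: +{$}
  FOLLOW(S)={$}  FOLLOW(A)={$}  FOLLOW(B)={a}
iter 2: done
  FOLLOW(S)={$}  FOLLOW(A)={$}  FOLLOW(B)={a}

FOLLOW(B) = ["a"]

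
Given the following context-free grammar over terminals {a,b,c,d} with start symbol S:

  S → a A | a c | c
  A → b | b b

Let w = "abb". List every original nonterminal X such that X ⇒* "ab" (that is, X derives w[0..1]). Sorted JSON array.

Convert to CNF:
  S -> T1 A | T1 T2 | c
  A -> T0 T0 | b
  T0 -> b
  T1 -> a
  T2 -> c

CYK fill (cells [i..j] with 0 ≤ i ≤ j ≤ 1 only):
  T[0,0] 'a' = {T1}  orig:{}
  T[1,1] 'b' = {A,T0}  orig:{A}
  T[0,1] 'ab' = {S}

Original NTs in T[0,1] deriving "ab": ["S"]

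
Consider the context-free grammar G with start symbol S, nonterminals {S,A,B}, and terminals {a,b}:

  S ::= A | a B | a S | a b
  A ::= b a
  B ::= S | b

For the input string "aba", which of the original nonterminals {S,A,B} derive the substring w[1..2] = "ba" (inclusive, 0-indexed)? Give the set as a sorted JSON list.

Convert to CNF:
  S -> T0 T1 | T1 B | T1 S | T1 T0
  A -> T0 T1
  B -> T0 T1 | T1 B | T1 S | T1 T0 | b
  T0 -> b
  T1 -> a

CYK fill, restricted to cells inside w[1..2]:
  cell(1,1) b: {B,T0}  orig:{B}
  cell(2,2) a: {T1}  orig:{}
  cell(1,2) ba: {A,B,S}

Original NTs in T[1,2] deriving "ba": ["A", "B", "S"]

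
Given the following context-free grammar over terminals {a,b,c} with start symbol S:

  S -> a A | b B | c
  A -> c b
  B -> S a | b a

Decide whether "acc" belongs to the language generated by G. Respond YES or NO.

CNF form of G:
  S -> T1 B | T2 A | c
  A -> T0 T1
  B -> S T2 | T1 T2
  T0 -> c
  T1 -> b
  T2 -> a

CYK table (by increasing span):
  T[0,0] 'a' = {T2}  orig:{}
  T[1,1] 'c' = {S,T0}  orig:{S}
  T[2,2] 'c' = {S,T0}  orig:{S}
  T[0,1] 'ac' = ∅
  T[1,2] 'cc' = ∅
  T[0,2] 'acc' = ∅

S ∉ T[0,2] ⇒ NO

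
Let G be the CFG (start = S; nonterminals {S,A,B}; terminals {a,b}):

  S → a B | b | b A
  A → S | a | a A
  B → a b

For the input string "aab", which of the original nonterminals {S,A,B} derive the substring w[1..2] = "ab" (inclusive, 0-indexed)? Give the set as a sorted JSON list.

Convert to CNF:
  S -> T0 B | T1 A | b
  A -> T0 A | T0 B | T1 A | a | b
  B -> T0 T1
  T0 -> a
  T1 -> b

CYK fill (cells [i..j] with 1 ≤ i ≤ j ≤ 2 only):
  T[1,1] 'a' = {A,T0}  orig:{A}
  T[2,2] 'b' = {A,S,T1}  orig:{A,S}
  T[1,2] 'ab' = {A,B}

Original NTs in T[1,2] deriving "ab": ["A", "B"]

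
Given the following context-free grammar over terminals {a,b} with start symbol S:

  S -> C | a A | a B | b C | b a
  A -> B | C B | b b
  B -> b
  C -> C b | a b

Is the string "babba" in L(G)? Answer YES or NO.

Convert to CNF:
  S -> C T0 | T0 C | T0 T1 | T1 A | T1 B | T1 T0
  A -> C B | T0 T0 | b
  B -> b
  C -> C T0 | T1 T0
  T0 -> b
  T1 -> a

CYK fill:
  T[0,0] 'b' = {A,B,T0}  orig:{A,B}
  T[1,1] 'a' = {T1}  orig:{}
  T[2,2] 'b' = {A,B,T0}  orig:{A,B}
  T[3,3] 'b' = {A,B,T0}  orig:{A,B}
  T[4,4] 'a' = {T1}  orig:{}
  T[0,1] 'ba' = {S}
  T[1,2] 'ab' = {C,S}
  T[2,3] 'bb' = {A}
  T[3,4] 'ba' = {S}
  T[0,2] 'bab' = {S}
  T[1,3] 'abb' = {A,C,S}
  T[2,4] 'bba' = ∅
  T[0,3] 'babb' = {S}
  T[1,4] 'abba' = ∅
  T[0,4] 'babba' = ∅

S ∉ T[0,4] ⇒ NO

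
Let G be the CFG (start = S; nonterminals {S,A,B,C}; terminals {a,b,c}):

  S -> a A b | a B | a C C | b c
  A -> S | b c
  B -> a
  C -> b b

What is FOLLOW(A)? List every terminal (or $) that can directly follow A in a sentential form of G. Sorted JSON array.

Compute FIRST by fixpoint:
iter 1:
  A via A→b c: +{b}
  B via B→a: +{a}
  C via C→b b: +{b}
  S via S→a A b: +{a}
  S via S→b c: +{b}
  FIRST[S]={a,b}  FIRST[A]={b}  FIRST[B]={a}  FIRST[C]={b}
iter 2:
  A via A→S: +{a}
  FIRST[S]={a,b}  FIRST[A]={a,b}  FIRST[B]={a}  FIRST[C]={b}
iter 3: (stable)
  FIRST[S]={a,b}  FIRST[A]={a,b}  FIRST[B]={a}  FIRST[C]={b}

FOLLOW iteration:
seed FOLLOW(S) with $
pass 1:
  S→a A b: FOLLOW(A) ⊇ FIRST(b) = {b}; new: +{b}
  S→a B: FOLLOW(B) ⊇ FOLLOW(S) ⊇ {$}; new: +{$}
  S→a C C: FOLLOW(C) ⊇ FIRST(C) = {b}; new: +{b}
  S→a C C: FOLLOW(C) ⊇ FOLLOW(S) ⊇ {$}; new: +{$}
  FOLLOW(S)={$}  FOLLOW(A)={b}  FOLLOW(B)={$}  FOLLOW(C)={$,b}
pass 2:
  A→S: FOLLOW(S) ⊇ FOLLOW(A) ⊇ {b}; new: +{b}
  S→a B: FOLLOW(B) ⊇ FOLLOW(S) ⊇ {$,b}; new: +{b}
  FOLLOW(S)={$,b}  FOLLOW(A)={b}  FOLLOW(B)={$,b}  FOLLOW(C)={$,b}
pass 3: done
  FOLLOW(S)={$,b}  FOLLOW(A)={b}  FOLLOW(B)={$,b}  FOLLOW(C)={$,b}

FOLLOW(A) = ["b"]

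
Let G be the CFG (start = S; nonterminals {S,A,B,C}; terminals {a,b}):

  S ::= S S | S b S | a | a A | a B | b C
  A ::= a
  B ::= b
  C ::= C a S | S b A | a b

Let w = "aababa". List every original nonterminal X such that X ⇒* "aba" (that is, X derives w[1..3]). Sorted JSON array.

Convert to CNF:
  S -> S S | S X4 | T0 A | T0 B | T1 C | a
  A -> a
  B -> b
  C -> C X2 | S X3 | T0 T1
  T0 -> a
  T1 -> b
  X2 -> T0 S
  X3 -> T1 A
  X4 -> T1 S

CYK table (by increasing span) (cells [i..j] with 1 ≤ i ≤ j ≤ 3 only):
  [1..1]={A,S,T0}  "a"  orig:{A,S}
  [2..2]={B,T1}  "b"  orig:{B}
  [3..3]={A,S,T0}  "a"  orig:{A,S}
  [1..2]={C,S}  "ab"
  [2..3]={X3,X4}  "ba"  orig:{}
  [1..3]={C,S}  "aba"

Original NTs in T[1,3] deriving "aba": ["C", "S"]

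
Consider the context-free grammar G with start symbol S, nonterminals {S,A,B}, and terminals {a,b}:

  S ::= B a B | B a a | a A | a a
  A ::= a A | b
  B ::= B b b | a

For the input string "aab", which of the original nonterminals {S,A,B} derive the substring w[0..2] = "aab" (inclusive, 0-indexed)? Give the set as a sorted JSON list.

CNF form of G:
  S -> B X3 | B X4 | T0 A | T0 T0
  A -> T0 A | b
  B -> B X2 | a
  T0 -> a
  T1 -> b
  X2 -> T1 T1
  X3 -> T0 B
  X4 -> T0 T0

CYK table (by increasing span), restricted to cells inside w[0..2]:
  [0..0]={B,T0}  "a"  orig:{B}
  [1..1]={B,T0}  "a"  orig:{B}
  [2..2]={A,T1}  "b"  orig:{A}
  [0..1]={S,X3,X4}  "aa"  orig:{S}
  [1..2]={A,S}  "ab"
  [0..2]={A,S}  "aab"

Original NTs in T[0,2] deriving "aab": ["A", "S"]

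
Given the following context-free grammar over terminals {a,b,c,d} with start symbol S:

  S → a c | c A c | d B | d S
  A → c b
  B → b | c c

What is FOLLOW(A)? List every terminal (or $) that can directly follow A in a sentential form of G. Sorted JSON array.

FIRST iteration:
iter 1:
  A via A→c b: +{c}
  B via B→b: +{b}
  B via B→c c: +{c}
  S via S→a c: +{a}
  S via S→c A c: +{c}
  S via S→d B: +{d}
  S: {a,c,d}  A: {c}  B: {b,c}
iter 2: (no change)
  S: {a,c,d}  A: {c}  B: {b,c}

Compute FOLLOW by fixpoint:
FOLLOW(S) := {$}
round 1:
  S→c A c: FOLLOW(A) ⊇ FIRST(c) = {c}; new: +{c}
  S→d B: FOLLOW(B) ⊇ FOLLOW(S) ⊇ {$}; new: +{$}
  FOLLOW(S)={$}  FOLLOW(A)={c}  FOLLOW(B)={$}
round 2: done
  FOLLOW(S)={$}  FOLLOW(A)={c}  FOLLOW(B)={$}

FOLLOW(A) = ["c"]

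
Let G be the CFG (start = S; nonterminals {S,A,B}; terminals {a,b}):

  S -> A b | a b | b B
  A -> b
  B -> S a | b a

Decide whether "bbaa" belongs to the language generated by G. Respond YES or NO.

CNF form of G:
  S -> A T1 | T0 T1 | T1 B
  A -> b
  B -> S T0 | T1 T0
  T0 -> a
  T1 -> b

CYK fill:
  T[0,0] 'b' = {A,T1}  orig:{A}
  T[1,1] 'b' = {A,T1}  orig:{A}
  T[2,2] 'a' = {T0}  orig:{}
  T[3,3] 'a' = {T0}  orig:{}
  T[0,1] 'bb' = {S}
  T[1,2] 'ba' = {B}
  T[2,3] 'aa' = ∅
  T[0,2] 'bba' = {B,S}
  T[1,3] 'baa' = ∅
  T[0,3] 'bbaa' = {B}

S ∉ T[0,3] ⇒ NO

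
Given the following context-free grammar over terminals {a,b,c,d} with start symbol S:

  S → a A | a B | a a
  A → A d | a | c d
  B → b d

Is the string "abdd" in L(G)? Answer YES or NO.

CNF form of G:
  S -> T3 A | T3 B | T3 T3
  A -> A T0 | T1 T0 | a
  B -> T2 T0
  T0 -> d
  T1 -> c
  T2 -> b
  T3 -> a

Fill CYK table bottom-up:
  [0..0]={A,T3}  "a"  orig:{A}
  [1..1]={T2}  "b"  orig:{}
  [2..2]={T0}  "d"  orig:{}
  [3..3]={T0}  "d"  orig:{}
  [0..1]=∅  "ab"
  [1..2]={B}  "bd"
  [2..3]=∅  "dd"
  [0..2]={S}  "abd"
  [1..3]=∅  "bdd"
  [0..3]=∅  "abdd"

S ∉ T[0,3] ⇒ NO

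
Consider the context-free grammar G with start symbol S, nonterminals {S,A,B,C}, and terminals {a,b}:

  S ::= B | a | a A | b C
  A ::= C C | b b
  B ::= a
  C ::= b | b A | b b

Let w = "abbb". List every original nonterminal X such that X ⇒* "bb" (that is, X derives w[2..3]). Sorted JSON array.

Convert to CNF:
  S -> T0 C | T1 A | a
  A -> C C | T0 T0
  B -> a
  C -> T0 A | T0 T0 | b
  T0 -> b
  T1 -> a

Fill CYK table bottom-up (cells [i..j] with 2 ≤ i ≤ j ≤ 3 only):
  T[2,2] 'b' = {C,T0}  orig:{C}
  T[3,3] 'b' = {C,T0}  orig:{C}
  T[2,3] 'bb' = {A,C,S}

Original NTs in T[2,3] deriving "bb": ["A", "C", "S"]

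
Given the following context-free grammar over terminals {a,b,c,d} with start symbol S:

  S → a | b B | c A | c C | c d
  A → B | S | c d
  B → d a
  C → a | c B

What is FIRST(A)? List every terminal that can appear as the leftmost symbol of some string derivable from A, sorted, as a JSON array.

Compute FIRST by fixpoint:
iter 1:
  A via A→c d: +{c}
  B via B→d a: +{d}
  C via C→a: +{a}
  C via C→c B: +{c}
  S via S→a: +{a}
  S via S→b B: +{b}
  S via S→c A: +{c}
  FIRST[S]={a,b,c}  FIRST[A]={c}  FIRST[B]={d}  FIRST[C]={a,c}
iter 2:
  A via A→B: +{d}
  A via A→S: +{a,b}
  FIRST[S]={a,b,c}  FIRST[A]={a,b,c,d}  FIRST[B]={d}  FIRST[C]={a,c}
iter 3: — fixpoint
  FIRST[S]={a,b,c}  FIRST[A]={a,b,c,d}  FIRST[B]={d}  FIRST[C]={a,c}

FIRST(A) = ["a", "b", "c", "d"]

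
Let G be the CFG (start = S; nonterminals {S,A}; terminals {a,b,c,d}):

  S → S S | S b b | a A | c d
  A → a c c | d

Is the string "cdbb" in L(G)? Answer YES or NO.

Convert to CNF:
  S -> S S | S X5 | T0 A | T1 T3
  A -> T0 X4 | d
  T0 -> a
  T1 -> c
  T2 -> b
  T3 -> d
  X4 -> T1 T1
  X5 -> T2 T2

Fill CYK table bottom-up:
  [0..0]={T1}  "c"  orig:{}
  [1..1]={A,T3}  "d"  orig:{A}
  [2..2]={T2}  "b"  orig:{}
  [3..3]={T2}  "b"  orig:{}
  [0..1]={S}  "cd"
  [1..2]=∅  "db"
  [2..3]={X5}  "bb"  orig:{}
  [0..2]=∅  "cdb"
  [1..3]=∅  "dbb"
  [0..3]={S}  "cdbb"

S ∈ T[0,3] ⇒ YES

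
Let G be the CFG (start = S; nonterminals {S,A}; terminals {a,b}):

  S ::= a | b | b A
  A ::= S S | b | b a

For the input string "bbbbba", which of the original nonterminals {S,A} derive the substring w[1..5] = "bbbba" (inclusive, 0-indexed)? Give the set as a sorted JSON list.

CNF form of G:
  S -> T0 A | a | b
  A -> S S | T0 T1 | b
  T0 -> b
  T1 -> a

CYK fill — only the sub-triangle for w[1..5]:
  [1..1]={A,S,T0}  "b"  orig:{A,S}
  [2..2]={A,S,T0}  "b"  orig:{A,S}
  [3..3]={A,S,T0}  "b"  orig:{A,S}
  [4..4]={A,S,T0}  "b"  orig:{A,S}
  [5..5]={S,T1}  "a"  orig:{S}
  [1..2]={A,S}  "bb"
  [2..3]={A,S}  "bb"
  [3..4]={A,S}  "bb"
  [4..5]={A}  "ba"
  [1..3]={A,S}  "bbb"
  [2..4]={A,S}  "bbb"
  [3..5]={A,S}  "bba"
  [1..4]={A,S}  "bbbb"
  [2..5]={A,S}  "bbba"
  [1..5]={A,S}  "bbbba"

Original NTs in T[1,5] deriving "bbbba": ["A", "S"]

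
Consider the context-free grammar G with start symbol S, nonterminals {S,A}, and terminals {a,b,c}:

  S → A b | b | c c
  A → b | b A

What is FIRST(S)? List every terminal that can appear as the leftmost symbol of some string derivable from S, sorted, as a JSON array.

FIRST sets, iterate to fixpoint:
pass 1:
  A via A→b: +{b}
  S via S→A b: +{b}
  S via S→c c: +{c}
  S: {b,c}  A: {b}
pass 2: — fixpoint
  S: {b,c}  A: {b}

FIRST(S) = ["b", "c"]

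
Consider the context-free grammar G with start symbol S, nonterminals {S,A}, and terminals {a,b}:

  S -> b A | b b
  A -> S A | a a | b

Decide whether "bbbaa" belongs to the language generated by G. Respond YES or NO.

CNF form of G:
  S -> T1 A | T1 T1
  A -> S A | T0 T0 | b
  T0 -> a
  T1 -> b

Fill CYK table bottom-up:
  [0..0]={A,T1}  "b"  orig:{A}
  [1..1]={A,T1}  "b"  orig:{A}
  [2..2]={A,T1}  "b"  orig:{A}
  [3..3]={T0}  "a"  orig:{}
  [4..4]={T0}  "a"  orig:{}
  [0..1]={S}  "bb"
  [1..2]={S}  "bb"
  [2..3]=∅  "ba"
  [3..4]={A}  "aa"
  [0..2]={A}  "bbb"
  [1..3]=∅  "bba"
  [2..4]={S}  "baa"
  [0..3]=∅  "bbba"
  [1..4]={A}  "bbaa"
  [0..4]={S}  "bbbaa"

S ∈ T[0,4] ⇒ YES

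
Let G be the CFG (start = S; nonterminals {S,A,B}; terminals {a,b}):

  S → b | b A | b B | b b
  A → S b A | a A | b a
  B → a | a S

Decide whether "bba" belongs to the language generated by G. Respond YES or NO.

CNF form of G:
  S -> T0 A | T0 B | T0 T0 | b
  A -> S X2 | T0 T1 | T1 A
  B -> T1 S | a
  T0 -> b
  T1 -> a
  X2 -> T0 A

Fill CYK table bottom-up:
  cell(0,0) b: {S,T0}  orig:{S}
  cell(1,1) b: {S,T0}  orig:{S}
  cell(2,2) a: {B,T1}  orig:{B}
  cell(0,1) bb: {S}
  cell(1,2) ba: {A,S}
  cell(0,2) bba: {S,X2}  orig:{S}

S ∈ T[0,2] ⇒ YES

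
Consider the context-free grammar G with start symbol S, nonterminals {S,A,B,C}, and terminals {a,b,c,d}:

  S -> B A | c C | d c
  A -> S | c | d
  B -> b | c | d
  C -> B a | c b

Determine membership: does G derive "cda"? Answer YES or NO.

CNF form of G:
  S -> B A | T0 C | T1 T0
  A -> B A | T0 C | T1 T0 | c | d
  B -> b | c | d
  C -> B T2 | T0 T3
  T0 -> c
  T1 -> d
  T2 -> a
  T3 -> b

CYK fill:
  T[0,0] 'c' = {A,B,T0}  orig:{A,B}
  T[1,1] 'd' = {A,B,T1}  orig:{A,B}
  T[2,2] 'a' = {T2}  orig:{}
  T[0,1] 'cd' = {A,S}
  T[1,2] 'da' = {C}
  T[0,2] 'cda' = {A,S}

S ∈ T[0,2] ⇒ YES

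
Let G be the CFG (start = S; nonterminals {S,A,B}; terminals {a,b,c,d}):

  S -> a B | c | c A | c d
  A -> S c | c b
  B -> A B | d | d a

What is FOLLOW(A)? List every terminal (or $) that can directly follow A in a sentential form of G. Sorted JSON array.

FIRST sets, iterate to fixpoint:
iter 1:
  A via A→c b: +{c}
  B via B→A B: +{c}
  B via B→d: +{d}
  S via S→a B: +{a}
  S via S→c: +{c}
  S: {a,c}  A: {c}  B: {c,d}
iter 2:
  A via A→S c: +{a}
  B via B→A B: +{a}
  S: {a,c}  A: {a,c}  B: {a,c,d}
iter 3: done
  S: {a,c}  A: {a,c}  B: {a,c,d}

FOLLOW sets:
initialize: $ ∈ FOLLOW(S)
iter 1:
  A→S c: FOLLOW(S) ⊇ FIRST(c) = {c}; new: +{c}
  B→A B: FOLLOW(A) ⊇ FIRST(B) = {a,c,d}; new: +{a,c,d}
  S→a B: FOLLOW(B) ⊇ FOLLOW(S) ⊇ {$,c}; new: +{$,c}
  S→c A: FOLLOW(A) ⊇ FOLLOW(S) ⊇ {$,c}; new: +{$}
  FOLLOW(S)={$,c}  FOLLOW(A)={$,a,c,d}  FOLLOW(B)={$,c}
iter 2: done
  FOLLOW(S)={$,c}  FOLLOW(A)={$,a,c,d}  FOLLOW(B)={$,c}

FOLLOW(A) = ["$", "a", "c", "d"]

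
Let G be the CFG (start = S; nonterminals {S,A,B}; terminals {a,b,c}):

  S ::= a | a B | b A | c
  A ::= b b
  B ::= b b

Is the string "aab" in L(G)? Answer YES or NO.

CNF form of G:
  S -> T0 A | T1 B | a | c
  A -> T0 T0
  B -> T0 T0
  T0 -> b
  T1 -> a

CYK table (by increasing span):
  T[0,0] 'a' = {S,T1}  orig:{S}
  T[1,1] 'a' = {S,T1}  orig:{S}
  T[2,2] 'b' = {T0}  orig:{}
  T[0,1] 'aa' = ∅
  T[1,2] 'ab' = ∅
  T[0,2] 'aab' = ∅

S ∉ T[0,2] ⇒ NO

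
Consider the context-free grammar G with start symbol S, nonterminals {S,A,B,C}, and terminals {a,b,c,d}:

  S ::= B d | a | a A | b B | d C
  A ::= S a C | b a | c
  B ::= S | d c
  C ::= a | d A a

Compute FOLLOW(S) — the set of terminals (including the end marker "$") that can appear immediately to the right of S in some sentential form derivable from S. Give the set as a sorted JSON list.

Compute FIRST by fixpoint:
iter 1:
  A via A→b a: +{b}
  A via A→c: +{c}
  B via B→d c: +{d}
  C via C→a: +{a}
  C via C→d A a: +{d}
  S via S→B d: +{d}
  S via S→a: +{a}
  S via S→b B: +{b}
  FIRST[S]={a,b,d}  FIRST[A]={b,c}  FIRST[B]={d}  FIRST[C]={a,d}
iter 2:
  A via A→S a C: +{a,d}
  B via B→S: +{a,b}
  FIRST[S]={a,b,d}  FIRST[A]={a,b,c,d}  FIRST[B]={a,b,d}  FIRST[C]={a,d}
iter 3: — fixpoint
  FIRST[S]={a,b,d}  FIRST[A]={a,b,c,d}  FIRST[B]={a,b,d}  FIRST[C]={a,d}

FOLLOW sets:
FOLLOW(S) := {$}
[1]
  A→S a C: FOLLOW(S) ⊇ FIRST(a) = {a}; new: +{a}
  C→d A a: FOLLOW(A) ⊇ FIRST(a) = {a}; new: +{a}
  S→B d: FOLLOW(B) ⊇ FIRST(d) = {d}; new: +{d}
  S→a A: FOLLOW(A) ⊇ FOLLOW(S) ⊇ {$,a}; new: +{$}
  S→b B: FOLLOW(B) ⊇ FOLLOW(S) ⊇ {$,a}; new: +{$,a}
  S→d C: FOLLOW(C) ⊇ FOLLOW(S) ⊇ {$,a}; new: +{$,a}
  FOLLOW(S)={$,a}  FOLLOW(A)={$,a}  FOLLOW(B)={$,a,d}  FOLLOW(C)={$,a}
[2]
  B→S: FOLLOW(S) ⊇ FOLLOW(B) ⊇ {$,a,d}; new: +{d}
  S→a A: FOLLOW(A) ⊇ FOLLOW(S) ⊇ {$,a,d}; new: +{d}
  S→d C: FOLLOW(C) ⊇ FOLLOW(S) ⊇ {$,a,d}; new: +{d}
  FOLLOW(S)={$,a,d}  FOLLOW(A)={$,a,d}  FOLLOW(B)={$,a,d}  FOLLOW(C)={$,a,d}
[3] (stable)
  FOLLOW(S)={$,a,d}  FOLLOW(A)={$,a,d}  FOLLOW(B)={$,a,d}  FOLLOW(C)={$,a,d}

FOLLOW(S) = ["$", "a", "d"]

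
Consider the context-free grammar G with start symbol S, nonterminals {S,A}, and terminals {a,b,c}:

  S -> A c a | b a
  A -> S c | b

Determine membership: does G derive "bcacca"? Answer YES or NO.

Convert to CNF:
  S -> A X3 | T2 T1
  A -> S T0 | b
  T0 -> c
  T1 -> a
  T2 -> b
  X3 -> T0 T1

CYK table (by increasing span):
  T[0,0] 'b' = {A,T2}  orig:{A}
  T[1,1] 'c' = {T0}  orig:{}
  T[2,2] 'a' = {T1}  orig:{}
  T[3,3] 'c' = {T0}  orig:{}
  T[4,4] 'c' = {T0}  orig:{}
  T[5,5] 'a' = {T1}  orig:{}
  T[0,1] 'bc' = ∅
  T[1,2] 'ca' = {X3}  orig:{}
  T[2,3] 'ac' = ∅
  T[3,4] 'cc' = ∅
  T[4,5] 'ca' = {X3}  orig:{}
  T[0,2] 'bca' = {S}
  T[1,3] 'cac' = ∅
  T[2,4] 'acc' = ∅
  T[3,5] 'cca' = ∅
  T[0,3] 'bcac' = {A}
  T[1,4] 'cacc' = ∅
  T[2,5] 'acca' = ∅
  T[0,4] 'bcacc' = ∅
  T[1,5] 'cacca' = ∅
  T[0,5] 'bcacca' = {S}

S ∈ T[0,5] ⇒ YES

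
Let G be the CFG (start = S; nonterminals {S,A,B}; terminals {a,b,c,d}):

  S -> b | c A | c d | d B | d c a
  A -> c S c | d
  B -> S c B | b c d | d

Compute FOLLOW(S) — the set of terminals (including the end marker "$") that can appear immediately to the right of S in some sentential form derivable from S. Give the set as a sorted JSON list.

FIRST sets, iterate to fixpoint:
pass 1:
  A via A→c S c: +{c}
  A via A→d: +{d}
  B via B→b c d: +{b}
  B via B→d: +{d}
  S via S→b: +{b}
  S via S→c A: +{c}
  S via S→d B: +{d}
  S: {b,c,d}  A: {c,d}  B: {b,d}
pass 2:
  B via B→S c B: +{c}
  S: {b,c,d}  A: {c,d}  B: {b,c,d}
pass 3: (no change)
  S: {b,c,d}  A: {c,d}  B: {b,c,d}

FOLLOW sets:
FOLLOW(S) := {$}
iter 1:
  A→c S c: FOLLOW(S) ⊇ FIRST(c) = {c}; new: +{c}
  S→c A: FOLLOW(A) ⊇ FOLLOW(S) ⊇ {$,c}; new: +{$,c}
  S→d B: FOLLOW(B) ⊇ FOLLOW(S) ⊇ {$,c}; new: +{$,c}
  FOLLOW[S]={$,c}  FOLLOW[A]={$,c}  FOLLOW[B]={$,c}
iter 2: done
  FOLLOW[S]={$,c}  FOLLOW[A]={$,c}  FOLLOW[B]={$,c}

FOLLOW(S) = ["$", "c"]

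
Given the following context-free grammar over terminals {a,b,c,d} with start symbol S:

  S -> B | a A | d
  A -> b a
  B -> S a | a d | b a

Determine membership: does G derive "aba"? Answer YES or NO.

Convert to CNF:
  S -> S T1 | T0 T1 | T1 A | T1 T2 | d
  A -> T0 T1
  B -> S T1 | T0 T1 | T1 T2
  T0 -> b
  T1 -> a
  T2 -> d

CYK fill:
  [0..0]={T1}  "a"  orig:{}
  [1..1]={T0}  "b"  orig:{}
  [2..2]={T1}  "a"  orig:{}
  [0..1]=∅  "ab"
  [1..2]={A,B,S}  "ba"
  [0..2]={S}  "aba"

S ∈ T[0,2] ⇒ YES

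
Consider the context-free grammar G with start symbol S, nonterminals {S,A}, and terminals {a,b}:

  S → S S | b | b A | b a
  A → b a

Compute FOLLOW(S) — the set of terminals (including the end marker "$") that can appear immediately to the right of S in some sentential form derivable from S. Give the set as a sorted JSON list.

FIRST sets, iterate to fixpoint:
iter 1:
  A via A→b a: +{b}
  S via S→b: +{b}
  FIRST(S)={b}  FIRST(A)={b}
iter 2: — fixpoint
  FIRST(S)={b}  FIRST(A)={b}

Compute FOLLOW by fixpoint:
seed FOLLOW(S) with $
[1]
  S→S S: FOLLOW(S) ⊇ FIRST(S) = {b}; new: +{b}
  S→b A: FOLLOW(A) ⊇ FOLLOW(S) ⊇ {$,b}; new: +{$,b}
  S: {$,b}  A: {$,b}
[2] (no change)
  S: {$,b}  A: {$,b}

FOLLOW(S) = ["$", "b"]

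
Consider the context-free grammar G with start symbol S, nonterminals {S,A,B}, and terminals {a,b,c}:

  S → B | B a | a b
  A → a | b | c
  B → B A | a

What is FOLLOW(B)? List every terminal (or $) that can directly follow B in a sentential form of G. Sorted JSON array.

FIRST iteration:
iter 1:
  A via A→a: +{a}
  A via A→b: +{b}
  A via A→c: +{c}
  B via B→a: +{a}
  S via S→B: +{a}
  S: {a}  A: {a,b,c}  B: {a}
iter 2: (stable)
  S: {a}  A: {a,b,c}  B: {a}

FOLLOW sets:
FOLLOW(S) := {$}
iter 1:
  B→B A: FOLLOW(B) ⊇ FIRST(A) = {a,b,c}; new: +{a,b,c}
  B→B A: FOLLOW(A) ⊇ FOLLOW(B) ⊇ {a,b,c}; new: +{a,b,c}
  S→B: FOLLOW(B) ⊇ FOLLOW(S) ⊇ {$}; new: +{$}
  S: {$}  A: {a,b,c}  B: {$,a,b,c}
iter 2:
  B→B A: FOLLOW(A) ⊇ FOLLOW(B) ⊇ {$,a,b,c}; new: +{$}
  S: {$}  A: {$,a,b,c}  B: {$,a,b,c}
iter 3: (stable)
  S: {$}  A: {$,a,b,c}  B: {$,a,b,c}

FOLLOW(B) = ["$", "a", "b", "c"]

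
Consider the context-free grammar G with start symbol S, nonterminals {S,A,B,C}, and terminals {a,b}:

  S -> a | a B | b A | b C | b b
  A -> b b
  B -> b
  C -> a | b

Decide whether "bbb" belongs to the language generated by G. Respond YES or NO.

CNF form of G:
  S -> T0 A | T0 C | T0 T0 | T1 B | a
  A -> T0 T0
  B -> b
  C -> a | b
  T0 -> b
  T1 -> a

CYK table (by increasing span):
  [0..0]={B,C,T0}  "b"  orig:{B,C}
  [1..1]={B,C,T0}  "b"  orig:{B,C}
  [2..2]={B,C,T0}  "b"  orig:{B,C}
  [0..1]={A,S}  "bb"
  [1..2]={A,S}  "bb"
  [0..2]={S}  "bbb"

S ∈ T[0,2] ⇒ YES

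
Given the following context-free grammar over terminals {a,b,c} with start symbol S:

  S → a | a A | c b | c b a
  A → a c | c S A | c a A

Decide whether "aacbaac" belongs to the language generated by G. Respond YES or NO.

Convert to CNF:
  S -> T0 A | T1 T2 | T1 X5 | a
  A -> T0 T1 | T1 X3 | T1 X4
  T0 -> a
  T1 -> c
  T2 -> b
  X3 -> S A
  X4 -> T0 A
  X5 -> T2 T0

CYK fill:
  [0..0]={S,T0}  "a"  orig:{S}
  [1..1]={S,T0}  "a"  orig:{S}
  [2..2]={T1}  "c"  orig:{}
  [3..3]={T2}  "b"  orig:{}
  [4..4]={S,T0}  "a"  orig:{S}
  [5..5]={S,T0}  "a"  orig:{S}
  [6..6]={T1}  "c"  orig:{}
  [0..1]=∅  "aa"
  [1..2]={A}  "ac"
  [2..3]={S}  "cb"
  [3..4]={X5}  "ba"  orig:{}
  [4..5]=∅  "aa"
  [5..6]={A}  "ac"
  [0..2]={S,X3,X4}  "aac"  orig:{S}
  [1..3]=∅  "acb"
  [2..4]={S}  "cba"
  [3..5]=∅  "baa"
  [4..6]={S,X3,X4}  "aac"  orig:{S}
  [0..3]=∅  "aacb"
  [1..4]=∅  "acba"
  [2..5]=∅  "cbaa"
  [3..6]=∅  "baac"
  [0..4]=∅  "aacba"
  [1..5]=∅  "acbaa"
  [2..6]={X3}  "cbaac"  orig:{}
  [0..5]=∅  "aacbaa"
  [1..6]=∅  "acbaac"
  [0..6]=∅  "aacbaac"

S ∉ T[0,6] ⇒ NO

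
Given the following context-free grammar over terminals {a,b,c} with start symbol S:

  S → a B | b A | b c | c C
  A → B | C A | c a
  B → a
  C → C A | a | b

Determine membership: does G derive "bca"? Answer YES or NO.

CNF form of G:
  S -> T0 C | T1 B | T2 A | T2 T0
  A -> C A | T0 T1 | a
  B -> a
  C -> C A | a | b
  T0 -> c
  T1 -> a
  T2 -> b

CYK fill:
  T[0,0] 'b' = {C,T2}  orig:{C}
  T[1,1] 'c' = {T0}  orig:{}
  T[2,2] 'a' = {A,B,C,T1}  orig:{A,B,C}
  T[0,1] 'bc' = {S}
  T[1,2] 'ca' = {A,S}
  T[0,2] 'bca' = {A,C,S}

S ∈ T[0,2] ⇒ YES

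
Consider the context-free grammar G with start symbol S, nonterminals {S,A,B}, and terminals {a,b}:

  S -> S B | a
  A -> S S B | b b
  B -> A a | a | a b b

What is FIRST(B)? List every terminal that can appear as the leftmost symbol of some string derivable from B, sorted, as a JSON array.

FIRST sets, iterate to fixpoint:
pass 1:
  A via A→b b: +{b}
  B via B→A a: +{b}
  B via B→a: +{a}
  S via S→a: +{a}
  FIRST(S)={a}  FIRST(A)={b}  FIRST(B)={a,b}
pass 2:
  A via A→S S B: +{a}
  FIRST(S)={a}  FIRST(A)={a,b}  FIRST(B)={a,b}
pass 3: — fixpoint
  FIRST(S)={a}  FIRST(A)={a,b}  FIRST(B)={a,b}

FIRST(B) = ["a", "b"]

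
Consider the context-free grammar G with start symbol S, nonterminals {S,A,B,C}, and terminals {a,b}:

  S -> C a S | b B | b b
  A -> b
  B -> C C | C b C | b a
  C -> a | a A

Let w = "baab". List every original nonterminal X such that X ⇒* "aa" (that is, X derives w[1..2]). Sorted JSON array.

CNF form of G:
  S -> C X3 | T0 B | T0 T0
  A -> b
  B -> C C | C X2 | T0 T1
  C -> T1 A | a
  T0 -> b
  T1 -> a
  X2 -> T0 C
  X3 -> T1 S

CYK table (by increasing span), restricted to cells inside w[1..2]:
  [1..1]={C,T1}  "a"  orig:{C}
  [2..2]={C,T1}  "a"  orig:{C}
  [1..2]={B}  "aa"

Original NTs in T[1,2] deriving "aa": ["B"]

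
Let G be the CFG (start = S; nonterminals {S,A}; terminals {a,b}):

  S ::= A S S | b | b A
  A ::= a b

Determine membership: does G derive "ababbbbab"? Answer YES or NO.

CNF form of G:
  S -> A X2 | T1 A | b
  A -> T0 T1
  T0 -> a
  T1 -> b
  X2 -> S S

CYK table (by increasing span):
  [0..0]={T0}  "a"  orig:{}
  [1..1]={S,T1}  "b"  orig:{S}
  [2..2]={T0}  "a"  orig:{}
  [3..3]={S,T1}  "b"  orig:{S}
  [4..4]={S,T1}  "b"  orig:{S}
  [5..5]={S,T1}  "b"  orig:{S}
  [6..6]={S,T1}  "b"  orig:{S}
  [7..7]={T0}  "a"  orig:{}
  [8..8]={S,T1}  "b"  orig:{S}
  [0..1]={A}  "ab"
  [1..2]=∅  "ba"
  [2..3]={A}  "ab"
  [3..4]={X2}  "bb"  orig:{}
  [4..5]={X2}  "bb"  orig:{}
  [5..6]={X2}  "bb"  orig:{}
  [6..7]=∅  "ba"
  [7..8]={A}  "ab"
  [0..2]=∅  "aba"
  [1..3]={S}  "bab"
  [2..4]=∅  "abb"
  [3..5]=∅  "bbb"
  [4..6]=∅  "bbb"
  [5..7]=∅  "bba"
  [6..8]={S}  "bab"
  [0..3]=∅  "abab"
  [1..4]={X2}  "babb"  orig:{}
  [2..5]={S}  "abbb"
  [3..6]=∅  "bbbb"
  [4..7]=∅  "bbba"
  [5..8]={X2}  "bbab"  orig:{}
  [0..4]=∅  "ababb"
  [1..5]={X2}  "babbb"  orig:{}
  [2..6]={X2}  "abbbb"  orig:{}
  [3..7]=∅  "bbbba"
  [4..8]=∅  "bbbab"
  [0..5]=∅  "ababbb"
  [1..6]=∅  "babbbb"
  [2..7]=∅  "abbbba"
  [3..8]=∅  "bbbbab"
  [0..6]={S}  "ababbbb"
  [1..7]=∅  "babbbba"
  [2..8]={X2}  "abbbbab"  orig:{}
  [0..7]=∅  "ababbbba"
  [1..8]=∅  "babbbbab"
  [0..8]={S}  "ababbbbab"

S ∈ T[0,8] ⇒ YES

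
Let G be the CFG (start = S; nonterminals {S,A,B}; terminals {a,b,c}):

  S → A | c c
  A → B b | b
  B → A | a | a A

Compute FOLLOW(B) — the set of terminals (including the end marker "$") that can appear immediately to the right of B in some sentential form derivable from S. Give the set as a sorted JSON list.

FIRST sets, iterate to fixpoint:
round 1:
  A via A→b: +{b}
  B via B→A: +{b}
  B via B→a: +{a}
  S via S→A: +{b}
  S via S→c c: +{c}
  FIRST(S)={b,c}  FIRST(A)={b}  FIRST(B)={a,b}
round 2:
  A via A→B b: +{a}
  S via S→A: +{a}
  FIRST(S)={a,b,c}  FIRST(A)={a,b}  FIRST(B)={a,b}
round 3: — fixpoint
  FIRST(S)={a,b,c}  FIRST(A)={a,b}  FIRST(B)={a,b}

FOLLOW sets:
seed FOLLOW(S) with $
iter 1:
  A→B b: FOLLOW(B) ⊇ FIRST(b) = {b}; new: +{b}
  B→A: FOLLOW(A) ⊇ FOLLOW(B) ⊇ {b}; new: +{b}
  S→A: FOLLOW(A) ⊇ FOLLOW(S) ⊇ {$}; new: +{$}
  S: {$}  A: {$,b}  B: {b}
iter 2: (no change)
  S: {$}  A: {$,b}  B: {b}

FOLLOW(B) = ["b"]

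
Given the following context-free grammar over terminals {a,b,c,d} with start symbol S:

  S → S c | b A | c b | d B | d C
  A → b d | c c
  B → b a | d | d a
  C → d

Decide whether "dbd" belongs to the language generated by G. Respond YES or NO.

CNF form of G:
  S -> S T2 | T0 A | T1 B | T1 C | T2 T0
  A -> T0 T1 | T2 T2
  B -> T0 T3 | T1 T3 | d
  C -> d
  T0 -> b
  T1 -> d
  T2 -> c
  T3 -> a

CYK fill:
  T[0,0] 'd' = {B,C,T1}  orig:{B,C}
  T[1,1] 'b' = {T0}  orig:{}
  T[2,2] 'd' = {B,C,T1}  orig:{B,C}
  T[0,1] 'db' = ∅
  T[1,2] 'bd' = {A}
  T[0,2] 'dbd' = ∅

S ∉ T[0,2] ⇒ NO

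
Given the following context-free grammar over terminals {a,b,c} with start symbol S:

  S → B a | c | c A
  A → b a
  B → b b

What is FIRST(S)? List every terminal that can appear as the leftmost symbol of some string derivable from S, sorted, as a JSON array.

Compute FIRST by fixpoint:
pass 1:
  A via A→b a: +{b}
  B via B→b b: +{b}
  S via S→B a: +{b}
  S via S→c: +{c}
  S: {b,c}  A: {b}  B: {b}
pass 2: done
  S: {b,c}  A: {b}  B: {b}

FIRST(S) = ["b", "c"]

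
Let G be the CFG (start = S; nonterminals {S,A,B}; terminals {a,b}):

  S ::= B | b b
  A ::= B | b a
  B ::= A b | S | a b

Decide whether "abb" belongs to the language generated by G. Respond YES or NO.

Convert to CNF:
  S -> A T0 | T0 T0 | T1 T0
  A -> A T0 | T0 T0 | T0 T1 | T1 T0
  B -> A T0 | T0 T0 | T1 T0
  T0 -> b
  T1 -> a

Fill CYK table bottom-up:
  [0..0]={T1}  "a"  orig:{}
  [1..1]={T0}  "b"  orig:{}
  [2..2]={T0}  "b"  orig:{}
  [0..1]={A,B,S}  "ab"
  [1..2]={A,B,S}  "bb"
  [0..2]={A,B,S}  "abb"

S ∈ T[0,2] ⇒ YES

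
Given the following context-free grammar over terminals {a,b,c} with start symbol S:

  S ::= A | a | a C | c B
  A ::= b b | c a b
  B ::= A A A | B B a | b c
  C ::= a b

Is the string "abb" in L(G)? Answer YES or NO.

CNF form of G:
  S -> T0 T0 | T1 B | T1 X6 | T2 C | a
  A -> T0 T0 | T1 X3
  B -> A X4 | B X5 | T0 T1
  C -> T2 T0
  T0 -> b
  T1 -> c
  T2 -> a
  X3 -> T2 T0
  X4 -> A A
  X5 -> B T2
  X6 -> T2 T0

CYK table (by increasing span):
  T[0,0] 'a' = {S,T2}  orig:{S}
  T[1,1] 'b' = {T0}  orig:{}
  T[2,2] 'b' = {T0}  orig:{}
  T[0,1] 'ab' = {C,X3,X6}  orig:{C}
  T[1,2] 'bb' = {A,S}
  T[0,2] 'abb' = ∅

S ∉ T[0,2] ⇒ NO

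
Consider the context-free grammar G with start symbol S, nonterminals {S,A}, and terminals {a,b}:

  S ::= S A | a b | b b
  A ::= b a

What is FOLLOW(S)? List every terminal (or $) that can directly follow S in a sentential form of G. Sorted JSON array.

FIRST sets, iterate to fixpoint:
[1]
  A via A→b a: +{b}
  S via S→a b: +{a}
  S via S→b b: +{b}
  S: {a,b}  A: {b}
[2] (no change)
  S: {a,b}  A: {b}

FOLLOW sets:
initialize: $ ∈ FOLLOW(S)
pass 1:
  S→S A: FOLLOW(S) ⊇ FIRST(A) = {b}; new: +{b}
  S→S A: FOLLOW(A) ⊇ FOLLOW(S) ⊇ {$,b}; new: +{$,b}
  FOLLOW[S]={$,b}  FOLLOW[A]={$,b}
pass 2: (no change)
  FOLLOW[S]={$,b}  FOLLOW[A]={$,b}

FOLLOW(S) = ["$", "b"]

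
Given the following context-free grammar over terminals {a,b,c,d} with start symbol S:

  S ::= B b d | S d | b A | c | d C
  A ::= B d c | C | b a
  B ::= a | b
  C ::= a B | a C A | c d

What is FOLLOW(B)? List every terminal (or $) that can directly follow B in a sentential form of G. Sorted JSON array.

FIRST sets, iterate to fixpoint:
round 1:
  A via A→b a: +{b}
  B via B→a: +{a}
  B via B→b: +{b}
  C via C→a B: +{a}
  C via C→c d: +{c}
  S via S→B b d: +{a,b}
  S via S→c: +{c}
  S via S→d C: +{d}
  FIRST[S]={a,b,c,d}  FIRST[A]={b}  FIRST[B]={a,b}  FIRST[C]={a,c}
round 2:
  A via A→B d c: +{a}
  A via A→C: +{c}
  FIRST[S]={a,b,c,d}  FIRST[A]={a,b,c}  FIRST[B]={a,b}  FIRST[C]={a,c}
round 3: done
  FIRST[S]={a,b,c,d}  FIRST[A]={a,b,c}  FIRST[B]={a,b}  FIRST[C]={a,c}

FOLLOW iteration:
seed FOLLOW(S) with $
[1]
  A→B d c: FOLLOW(B) ⊇ FIRST(d) = {d}; new: +{d}
  C→a C A: FOLLOW(C) ⊇ FIRST(A) = {a,b,c}; new: +{a,b,c}
  C→a C A: FOLLOW(A) ⊇ FOLLOW(C) ⊇ {a,b,c}; new: +{a,b,c}
  S→B b d: FOLLOW(B) ⊇ FIRST(b) = {b}; new: +{b}
  S→S d: FOLLOW(S) ⊇ FIRST(d) = {d}; new: +{d}
  S→b A: FOLLOW(A) ⊇ FOLLOW(S) ⊇ {$,d}; new: +{$,d}
  S→d C: FOLLOW(C) ⊇ FOLLOW(S) ⊇ {$,d}; new: +{$,d}
  FOLLOW(S)={$,d}  FOLLOW(A)={$,a,b,c,d}  FOLLOW(B)={b,d}  FOLLOW(C)={$,a,b,c,d}
[2]
  C→a B: FOLLOW(B) ⊇ FOLLOW(C) ⊇ {$,a,b,c,d}; new: +{$,a,c}
  FOLLOW(S)={$,d}  FOLLOW(A)={$,a,b,c,d}  FOLLOW(B)={$,a,b,c,d}  FOLLOW(C)={$,a,b,c,d}
[3] done
  FOLLOW(S)={$,d}  FOLLOW(A)={$,a,b,c,d}  FOLLOW(B)={$,a,b,c,d}  FOLLOW(C)={$,a,b,c,d}

FOLLOW(B) = ["$", "a", "b", "c", "d"]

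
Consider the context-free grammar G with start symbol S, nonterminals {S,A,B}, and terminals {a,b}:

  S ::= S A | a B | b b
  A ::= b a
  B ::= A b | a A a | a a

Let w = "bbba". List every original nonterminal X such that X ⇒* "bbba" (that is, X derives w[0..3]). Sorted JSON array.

CNF form of G:
  S -> S A | T0 T0 | T1 B
  A -> T0 T1
  B -> A T0 | T1 T1 | T1 X2
  T0 -> b
  T1 -> a
  X2 -> A T1

Fill CYK table bottom-up (cells [i..j] with 0 ≤ i ≤ j ≤ 3 only):
  [0..0]={T0}  "b"  orig:{}
  [1..1]={T0}  "b"  orig:{}
  [2..2]={T0}  "b"  orig:{}
  [3..3]={T1}  "a"  orig:{}
  [0..1]={S}  "bb"
  [1..2]={S}  "bb"
  [2..3]={A}  "ba"
  [0..2]=∅  "bbb"
  [1..3]=∅  "bba"
  [0..3]={S}  "bbba"

Original NTs in T[0,3] deriving "bbba": ["S"]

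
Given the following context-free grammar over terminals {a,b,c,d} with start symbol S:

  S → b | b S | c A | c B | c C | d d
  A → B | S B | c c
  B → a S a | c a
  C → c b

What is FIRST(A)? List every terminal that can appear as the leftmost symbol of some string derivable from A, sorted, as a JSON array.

FIRST sets, iterate to fixpoint:
round 1:
  A via A→c c: +{c}
  B via B→a S a: +{a}
  B via B→c a: +{c}
  C via C→c b: +{c}
  S via S→b: +{b}
  S via S→c A: +{c}
  S via S→d d: +{d}
  S: {b,c,d}  A: {c}  B: {a,c}  C: {c}
round 2:
  A via A→B: +{a}
  A via A→S B: +{b,d}
  S: {b,c,d}  A: {a,b,c,d}  B: {a,c}  C: {c}
round 3: done
  S: {b,c,d}  A: {a,b,c,d}  B: {a,c}  C: {c}

FIRST(A) = ["a", "b", "c", "d"]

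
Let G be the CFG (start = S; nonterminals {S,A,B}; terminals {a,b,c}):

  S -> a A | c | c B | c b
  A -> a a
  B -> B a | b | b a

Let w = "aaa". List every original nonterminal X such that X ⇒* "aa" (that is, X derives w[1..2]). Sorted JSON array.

CNF form of G:
  S -> T0 A | T2 B | T2 T1 | c
  A -> T0 T0
  B -> B T0 | T1 T0 | b
  T0 -> a
  T1 -> b
  T2 -> c

Fill CYK table bottom-up — only the sub-triangle for w[1..2]:
  [1..1]={T0}  "a"  orig:{}
  [2..2]={T0}  "a"  orig:{}
  [1..2]={A}  "aa"

Original NTs in T[1,2] deriving "aa": ["A"]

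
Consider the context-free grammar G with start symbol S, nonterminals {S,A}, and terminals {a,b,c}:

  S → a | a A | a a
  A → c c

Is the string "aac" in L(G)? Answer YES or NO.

CNF form of G:
  S -> T1 A | T1 T1 | a
  A -> T0 T0
  T0 -> c
  T1 -> a

CYK table (by increasing span):
  [0..0]={S,T1}  "a"  orig:{S}
  [1..1]={S,T1}  "a"  orig:{S}
  [2..2]={T0}  "c"  orig:{}
  [0..1]={S}  "aa"
  [1..2]=∅  "ac"
  [0..2]=∅  "aac"

S ∉ T[0,2] ⇒ NO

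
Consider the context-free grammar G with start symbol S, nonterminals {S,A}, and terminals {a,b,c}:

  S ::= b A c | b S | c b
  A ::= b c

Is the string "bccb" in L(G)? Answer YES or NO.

Convert to CNF:
  S -> T0 S | T0 X2 | T1 T0
  A -> T0 T1
  T0 -> b
  T1 -> c
  X2 -> A T1

CYK fill:
  [0..0]={T0}  "b"  orig:{}
  [1..1]={T1}  "c"  orig:{}
  [2..2]={T1}  "c"  orig:{}
  [3..3]={T0}  "b"  orig:{}
  [0..1]={A}  "bc"
  [1..2]=∅  "cc"
  [2..3]={S}  "cb"
  [0..2]={X2}  "bcc"  orig:{}
  [1..3]=∅  "ccb"
  [0..3]=∅  "bccb"

S ∉ T[0,3] ⇒ NO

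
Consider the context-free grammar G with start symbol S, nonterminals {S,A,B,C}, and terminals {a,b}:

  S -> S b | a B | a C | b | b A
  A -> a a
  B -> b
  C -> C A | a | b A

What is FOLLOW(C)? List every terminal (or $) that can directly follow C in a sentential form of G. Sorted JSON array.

FIRST iteration:
[1]
  A via A→a a: +{a}
  B via B→b: +{b}
  C via C→a: +{a}
  C via C→b A: +{b}
  S via S→a B: +{a}
  S via S→b: +{b}
  FIRST[S]={a,b}  FIRST[A]={a}  FIRST[B]={b}  FIRST[C]={a,b}
[2] (stable)
  FIRST[S]={a,b}  FIRST[A]={a}  FIRST[B]={b}  FIRST[C]={a,b}

FOLLOW sets:
seed FOLLOW(S) with $
[1]
  C→C A: FOLLOW(C) ⊇ FIRST(A) = {a}; new: +{a}
  C→C A: FOLLOW(A) ⊇ FOLLOW(C) ⊇ {a}; new: +{a}
  S→S b: FOLLOW(S) ⊇ FIRST(b) = {b}; new: +{b}
  S→a B: FOLLOW(B) ⊇ FOLLOW(S) ⊇ {$,b}; new: +{$,b}
  S→a C: FOLLOW(C) ⊇ FOLLOW(S) ⊇ {$,b}; new: +{$,b}
  S→b A: FOLLOW(A) ⊇ FOLLOW(S) ⊇ {$,b}; new: +{$,b}
  S: {$,b}  A: {$,a,b}  B: {$,b}  C: {$,a,b}
[2] done
  S: {$,b}  A: {$,a,b}  B: {$,b}  C: {$,a,b}

FOLLOW(C) = ["$", "a", "b"]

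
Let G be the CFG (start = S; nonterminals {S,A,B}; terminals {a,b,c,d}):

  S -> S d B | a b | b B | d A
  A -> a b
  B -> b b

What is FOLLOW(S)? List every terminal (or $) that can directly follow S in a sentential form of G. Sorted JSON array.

Compute FIRST by fixpoint:
[1]
  A via A→a b: +{a}
  B via B→b b: +{b}
  S via S→a b: +{a}
  S via S→b B: +{b}
  S via S→d A: +{d}
  FIRST(S)={a,b,d}  FIRST(A)={a}  FIRST(B)={b}
[2] done
  FIRST(S)={a,b,d}  FIRST(A)={a}  FIRST(B)={b}

FOLLOW sets:
initialize: $ ∈ FOLLOW(S)
iter 1:
  S→S d B: FOLLOW(S) ⊇ FIRST(d) = {d}; new: +{d}
  S→S d B: FOLLOW(B) ⊇ FOLLOW(S) ⊇ {$,d}; new: +{$,d}
  S→d A: FOLLOW(A) ⊇ FOLLOW(S) ⊇ {$,d}; new: +{$,d}
  FOLLOW[S]={$,d}  FOLLOW[A]={$,d}  FOLLOW[B]={$,d}
iter 2: — fixpoint
  FOLLOW[S]={$,d}  FOLLOW[A]={$,d}  FOLLOW[B]={$,d}

FOLLOW(S) = ["$", "d"]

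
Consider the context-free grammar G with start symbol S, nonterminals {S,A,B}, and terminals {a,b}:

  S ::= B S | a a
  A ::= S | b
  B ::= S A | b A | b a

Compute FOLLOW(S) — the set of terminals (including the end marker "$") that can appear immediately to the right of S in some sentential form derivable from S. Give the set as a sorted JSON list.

Compute FIRST by fixpoint:
iter 1:
  A via A→b: +{b}
  B via B→b A: +{b}
  S via S→B S: +{b}
  S via S→a a: +{a}
  FIRST(S)={a,b}  FIRST(A)={b}  FIRST(B)={b}
iter 2:
  A via A→S: +{a}
  B via B→S A: +{a}
  FIRST(S)={a,b}  FIRST(A)={a,b}  FIRST(B)={a,b}
iter 3: (stable)
  FIRST(S)={a,b}  FIRST(A)={a,b}  FIRST(B)={a,b}

Compute FOLLOW by fixpoint:
FOLLOW(S) := {$}
pass 1:
  B→S A: FOLLOW(S) ⊇ FIRST(A) = {a,b}; new: +{a,b}
  S→B S: FOLLOW(B) ⊇ FIRST(S) = {a,b}; new: +{a,b}
  FOLLOW(S)={$,a,b}  FOLLOW(A)={}  FOLLOW(B)={a,b}
pass 2:
  B→S A: FOLLOW(A) ⊇ FOLLOW(B) ⊇ {a,b}; new: +{a,b}
  FOLLOW(S)={$,a,b}  FOLLOW(A)={a,b}  FOLLOW(B)={a,b}
pass 3: — fixpoint
  FOLLOW(S)={$,a,b}  FOLLOW(A)={a,b}  FOLLOW(B)={a,b}

FOLLOW(S) = ["$", "a", "b"]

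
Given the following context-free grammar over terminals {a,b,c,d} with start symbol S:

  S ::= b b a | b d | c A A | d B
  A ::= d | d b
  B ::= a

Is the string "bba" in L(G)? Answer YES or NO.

CNF form of G:
  S -> T0 B | T1 T0 | T1 X4 | T3 X5
  A -> T0 T1 | d
  B -> a
  T0 -> d
  T1 -> b
  T2 -> a
  T3 -> c
  X4 -> T1 T2
  X5 -> A A

CYK fill:
  cell(0,0) b: {T1}  orig:{}
  cell(1,1) b: {T1}  orig:{}
  cell(2,2) a: {B,T2}  orig:{B}
  cell(0,1) bb: ∅
  cell(1,2) ba: {X4}  orig:{}
  cell(0,2) bba: {S}

S ∈ T[0,2] ⇒ YES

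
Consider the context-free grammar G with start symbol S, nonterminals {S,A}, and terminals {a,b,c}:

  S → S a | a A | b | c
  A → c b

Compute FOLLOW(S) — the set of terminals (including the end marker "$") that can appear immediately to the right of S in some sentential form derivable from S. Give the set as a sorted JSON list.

FIRST iteration:
[1]
  A via A→c b: +{c}
  S via S→a A: +{a}
  S via S→b: +{b}
  S via S→c: +{c}
  FIRST(S)={a,b,c}  FIRST(A)={c}
[2] done
  FIRST(S)={a,b,c}  FIRST(A)={c}

FOLLOW sets:
FOLLOW(S) := {$}
iter 1:
  S→S a: FOLLOW(S) ⊇ FIRST(a) = {a}; new: +{a}
  S→a A: FOLLOW(A) ⊇ FOLLOW(S) ⊇ {$,a}; new: +{$,a}
  FOLLOW[S]={$,a}  FOLLOW[A]={$,a}
iter 2: done
  FOLLOW[S]={$,a}  FOLLOW[A]={$,a}

FOLLOW(S) = ["$", "a"]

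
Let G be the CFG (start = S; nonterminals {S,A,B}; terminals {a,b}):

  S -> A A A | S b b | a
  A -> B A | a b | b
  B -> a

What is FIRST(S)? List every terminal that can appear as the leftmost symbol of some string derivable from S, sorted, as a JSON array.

FIRST iteration:
round 1:
  A via A→a b: +{a}
  A via A→b: +{b}
  B via B→a: +{a}
  S via S→A A A: +{a,b}
  FIRST[S]={a,b}  FIRST[A]={a,b}  FIRST[B]={a}
round 2: done
  FIRST[S]={a,b}  FIRST[A]={a,b}  FIRST[B]={a}

FIRST(S) = ["a", "b"]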